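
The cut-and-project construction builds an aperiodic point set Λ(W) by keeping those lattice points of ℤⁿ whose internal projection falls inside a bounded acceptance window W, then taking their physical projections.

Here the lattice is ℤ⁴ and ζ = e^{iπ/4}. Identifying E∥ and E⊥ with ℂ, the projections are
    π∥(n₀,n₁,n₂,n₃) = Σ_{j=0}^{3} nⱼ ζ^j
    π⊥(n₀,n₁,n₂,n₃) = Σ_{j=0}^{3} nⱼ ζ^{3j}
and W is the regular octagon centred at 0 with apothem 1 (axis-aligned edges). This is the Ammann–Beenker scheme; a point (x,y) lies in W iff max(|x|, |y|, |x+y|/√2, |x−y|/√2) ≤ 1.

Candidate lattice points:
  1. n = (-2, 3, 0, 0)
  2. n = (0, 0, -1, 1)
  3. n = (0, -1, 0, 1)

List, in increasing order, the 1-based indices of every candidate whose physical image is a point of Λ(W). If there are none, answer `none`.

With ζ = e^{iπ/4} the internal vectors are ζ^0,ζ^3,ζ^6,ζ^9.
#1 (-2, 3, 0, 0): internal (-4.1213, 2.1213); octagon support 4.4142 vs apothem 1 → ∉ W
#2 (0, 0, -1, 1): internal (0.7071, 1.7071); octagon support 1.7071 vs apothem 1 → ∉ W
#3 (0, -1, 0, 1): internal (1.4142, 0.0000); octagon support 1.4142 vs apothem 1 → ∉ W

none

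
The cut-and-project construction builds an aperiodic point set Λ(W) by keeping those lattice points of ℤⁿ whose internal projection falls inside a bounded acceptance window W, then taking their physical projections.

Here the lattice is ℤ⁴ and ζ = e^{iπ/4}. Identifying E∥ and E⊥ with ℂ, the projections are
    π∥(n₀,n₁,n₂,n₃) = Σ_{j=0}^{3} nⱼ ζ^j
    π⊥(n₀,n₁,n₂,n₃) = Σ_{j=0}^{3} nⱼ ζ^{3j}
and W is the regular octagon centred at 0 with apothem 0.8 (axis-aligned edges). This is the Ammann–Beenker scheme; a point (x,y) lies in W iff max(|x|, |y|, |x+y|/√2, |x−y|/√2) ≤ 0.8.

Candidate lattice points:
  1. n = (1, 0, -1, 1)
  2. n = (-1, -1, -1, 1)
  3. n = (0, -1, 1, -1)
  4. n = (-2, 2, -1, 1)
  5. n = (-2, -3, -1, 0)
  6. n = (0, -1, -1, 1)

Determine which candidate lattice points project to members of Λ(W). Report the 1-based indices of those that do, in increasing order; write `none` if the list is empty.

With ζ = e^{iπ/4} the internal vectors are ζ^0,ζ^3,ζ^6,ζ^9.
candidate 1: n = (1, 0, -1, 1) → π⊥ ≈ (+1.70711, +1.70711); max(|x|,|y|,|x±y|/√2) = 2.41421 > 0.8 ⇒ ∉ W
candidate 2: n = (-1, -1, -1, 1) → π⊥ ≈ (+0.41421, +1.00000); max(|x|,|y|,|x±y|/√2) = 1.00000 > 0.8 ⇒ ∉ W
candidate 3: n = (0, -1, 1, -1) → π⊥ ≈ (+0.00000, -2.41421); max(|x|,|y|,|x±y|/√2) = 2.41421 > 0.8 ⇒ ∉ W
candidate 4: n = (-2, 2, -1, 1) → π⊥ ≈ (-2.70711, +3.12132); max(|x|,|y|,|x±y|/√2) = 4.12132 > 0.8 ⇒ ∉ W
candidate 5: n = (-2, -3, -1, 0) → π⊥ ≈ (+0.12132, -1.12132); max(|x|,|y|,|x±y|/√2) = 1.12132 > 0.8 ⇒ ∉ W
candidate 6: n = (0, -1, -1, 1) → π⊥ ≈ (+1.41421, +1.00000); max(|x|,|y|,|x±y|/√2) = 1.70711 > 0.8 ⇒ ∉ W

none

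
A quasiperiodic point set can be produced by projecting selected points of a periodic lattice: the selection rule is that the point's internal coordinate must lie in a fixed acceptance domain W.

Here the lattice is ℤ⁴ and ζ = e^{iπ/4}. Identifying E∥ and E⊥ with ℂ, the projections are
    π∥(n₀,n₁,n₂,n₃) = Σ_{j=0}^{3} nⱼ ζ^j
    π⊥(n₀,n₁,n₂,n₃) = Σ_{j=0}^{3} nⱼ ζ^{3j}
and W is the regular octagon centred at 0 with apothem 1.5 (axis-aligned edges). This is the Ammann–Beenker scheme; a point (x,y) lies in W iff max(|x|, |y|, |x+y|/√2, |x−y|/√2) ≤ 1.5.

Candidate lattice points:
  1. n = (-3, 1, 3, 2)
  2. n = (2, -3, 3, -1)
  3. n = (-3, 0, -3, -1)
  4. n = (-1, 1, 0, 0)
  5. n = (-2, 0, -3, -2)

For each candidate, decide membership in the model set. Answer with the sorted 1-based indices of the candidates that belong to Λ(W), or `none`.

none

π⊥(n) = n₀ + n₁ζ³ + n₂ζ⁶ + n₃ζ⁹ where ζ = e^{iπ/4}.
#1 (-3, 1, 3, 2): internal (-2.2929, -0.8787); octagon support 2.2929 vs apothem 1.5 → ∉ W
#2 (2, -3, 3, -1): internal (3.4142, -5.8284); octagon support 6.5355 vs apothem 1.5 → ∉ W
#3 (-3, 0, -3, -1): internal (-3.7071, 2.2929); octagon support 4.2426 vs apothem 1.5 → ∉ W
#4 (-1, 1, 0, 0): internal (-1.7071, 0.7071); octagon support 1.7071 vs apothem 1.5 → ∉ W
#5 (-2, 0, -3, -2): internal (-3.4142, 1.5858); octagon support 3.5355 vs apothem 1.5 → ∉ W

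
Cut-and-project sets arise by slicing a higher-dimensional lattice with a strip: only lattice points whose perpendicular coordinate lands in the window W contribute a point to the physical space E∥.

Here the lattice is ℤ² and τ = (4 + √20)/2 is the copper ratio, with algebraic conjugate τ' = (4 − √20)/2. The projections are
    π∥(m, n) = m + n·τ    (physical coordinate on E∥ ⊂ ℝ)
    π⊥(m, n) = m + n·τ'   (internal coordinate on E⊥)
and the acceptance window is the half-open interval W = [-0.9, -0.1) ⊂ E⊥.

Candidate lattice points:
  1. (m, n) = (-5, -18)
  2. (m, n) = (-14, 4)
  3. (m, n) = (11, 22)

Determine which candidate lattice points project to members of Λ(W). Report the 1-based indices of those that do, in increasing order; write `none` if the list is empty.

1

τ' = (4−√20)/2 ≈ -0.236068.
candidate 1: (m,n)=(-5,-18) → π∥ = -5-18·τ ≈ -81.249224, π⊥ = -5-18·τ' ≈ -0.750776 ∈ [-0.9, -0.1) ⇒ IN Λ
candidate 2: (m,n)=(-14,4) → π∥ = -14+4·τ ≈ 2.944272, π⊥ = -14+4·τ' ≈ -14.944272 ∉ [-0.9, -0.1) ⇒ out
candidate 3: (m,n)=(11,22) → π∥ = 11+22·τ ≈ 104.193496, π⊥ = 11+22·τ' ≈ 5.806504 ∉ [-0.9, -0.1) ⇒ out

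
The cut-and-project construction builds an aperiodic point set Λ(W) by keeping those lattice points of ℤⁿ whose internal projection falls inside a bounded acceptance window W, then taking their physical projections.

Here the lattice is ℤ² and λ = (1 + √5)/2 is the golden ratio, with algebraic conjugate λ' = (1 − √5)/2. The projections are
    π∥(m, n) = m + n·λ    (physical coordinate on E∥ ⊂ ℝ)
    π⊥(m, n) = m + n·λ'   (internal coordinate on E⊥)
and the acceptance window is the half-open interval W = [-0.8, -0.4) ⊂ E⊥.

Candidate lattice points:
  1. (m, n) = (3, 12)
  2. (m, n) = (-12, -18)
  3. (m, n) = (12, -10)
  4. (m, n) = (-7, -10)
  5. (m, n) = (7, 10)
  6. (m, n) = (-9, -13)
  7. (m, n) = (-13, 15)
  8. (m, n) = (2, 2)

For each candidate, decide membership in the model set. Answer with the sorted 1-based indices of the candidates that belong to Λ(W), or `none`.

none

λ' = (1−√5)/2 ≈ -0.618034.
[1] lift (3,12): star map gives -4.416408; window check -0.8 ≤ -4.416408 < -0.4 is false → out
[2] lift (-12,-18): star map gives -0.875388; window check -0.8 ≤ -0.875388 < -0.4 is false → out
[3] lift (12,-10): star map gives 18.180340; window check -0.8 ≤ 18.180340 < -0.4 is false → out
[4] lift (-7,-10): star map gives -0.819660; window check -0.8 ≤ -0.819660 < -0.4 is false → out
[5] lift (7,10): star map gives 0.819660; window check -0.8 ≤ 0.819660 < -0.4 is false → out
[6] lift (-9,-13): star map gives -0.965558; window check -0.8 ≤ -0.965558 < -0.4 is false → out
[7] lift (-13,15): star map gives -22.270510; window check -0.8 ≤ -22.270510 < -0.4 is false → out
[8] lift (2,2): star map gives 0.763932; window check -0.8 ≤ 0.763932 < -0.4 is false → out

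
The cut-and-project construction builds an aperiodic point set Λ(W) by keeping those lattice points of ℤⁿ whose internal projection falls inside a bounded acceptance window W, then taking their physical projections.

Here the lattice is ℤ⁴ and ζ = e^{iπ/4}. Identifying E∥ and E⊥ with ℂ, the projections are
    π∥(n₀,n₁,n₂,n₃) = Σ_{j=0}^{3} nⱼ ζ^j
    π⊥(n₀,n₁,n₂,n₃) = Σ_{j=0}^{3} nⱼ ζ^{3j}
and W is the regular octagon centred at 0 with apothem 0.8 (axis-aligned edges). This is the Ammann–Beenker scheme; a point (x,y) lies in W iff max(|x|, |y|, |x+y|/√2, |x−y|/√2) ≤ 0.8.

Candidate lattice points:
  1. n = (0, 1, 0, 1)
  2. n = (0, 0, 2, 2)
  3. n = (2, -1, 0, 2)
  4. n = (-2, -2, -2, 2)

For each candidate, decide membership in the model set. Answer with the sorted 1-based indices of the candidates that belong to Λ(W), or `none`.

With ζ = e^{iπ/4} the internal vectors are ζ^0,ζ^3,ζ^6,ζ^9.
candidate 1: n = (0, 1, 0, 1) → π⊥ ≈ (+0.000000, +1.414214); max(|x|,|y|,|x±y|/√2) = 1.414214 > 0.8 ⇒ ∉ W
candidate 2: n = (0, 0, 2, 2) → π⊥ ≈ (+1.414214, -0.585786); max(|x|,|y|,|x±y|/√2) = 1.414214 > 0.8 ⇒ ∉ W
candidate 3: n = (2, -1, 0, 2) → π⊥ ≈ (+4.121320, +0.707107); max(|x|,|y|,|x±y|/√2) = 4.121320 > 0.8 ⇒ ∉ W
candidate 4: n = (-2, -2, -2, 2) → π⊥ ≈ (+0.828427, +2.000000); max(|x|,|y|,|x±y|/√2) = 2.000000 > 0.8 ⇒ ∉ W

none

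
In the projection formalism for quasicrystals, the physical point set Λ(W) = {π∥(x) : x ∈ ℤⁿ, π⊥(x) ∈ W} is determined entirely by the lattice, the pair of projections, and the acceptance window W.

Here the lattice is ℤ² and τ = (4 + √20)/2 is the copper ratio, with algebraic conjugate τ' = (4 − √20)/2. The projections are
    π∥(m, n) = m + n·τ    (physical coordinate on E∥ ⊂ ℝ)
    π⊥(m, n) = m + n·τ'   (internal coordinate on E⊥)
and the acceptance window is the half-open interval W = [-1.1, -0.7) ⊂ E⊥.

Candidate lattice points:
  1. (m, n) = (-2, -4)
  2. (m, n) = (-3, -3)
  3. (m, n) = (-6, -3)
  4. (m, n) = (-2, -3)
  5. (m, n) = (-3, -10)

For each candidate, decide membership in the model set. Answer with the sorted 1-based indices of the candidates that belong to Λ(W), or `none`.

1

Compute τ' = (4−√20)/2 = -0.236068, so π⊥(m,n) = m -0.236068·n.
[1] lift (-2,-4): star map gives -1.055728; window check -1.1 ≤ -1.055728 < -0.7 is true → IN Λ
[2] lift (-3,-3): star map gives -2.291796; window check -1.1 ≤ -2.291796 < -0.7 is false → out
[3] lift (-6,-3): star map gives -5.291796; window check -1.1 ≤ -5.291796 < -0.7 is false → out
[4] lift (-2,-3): star map gives -1.291796; window check -1.1 ≤ -1.291796 < -0.7 is false → out
[5] lift (-3,-10): star map gives -0.639320; window check -1.1 ≤ -0.639320 < -0.7 is false → out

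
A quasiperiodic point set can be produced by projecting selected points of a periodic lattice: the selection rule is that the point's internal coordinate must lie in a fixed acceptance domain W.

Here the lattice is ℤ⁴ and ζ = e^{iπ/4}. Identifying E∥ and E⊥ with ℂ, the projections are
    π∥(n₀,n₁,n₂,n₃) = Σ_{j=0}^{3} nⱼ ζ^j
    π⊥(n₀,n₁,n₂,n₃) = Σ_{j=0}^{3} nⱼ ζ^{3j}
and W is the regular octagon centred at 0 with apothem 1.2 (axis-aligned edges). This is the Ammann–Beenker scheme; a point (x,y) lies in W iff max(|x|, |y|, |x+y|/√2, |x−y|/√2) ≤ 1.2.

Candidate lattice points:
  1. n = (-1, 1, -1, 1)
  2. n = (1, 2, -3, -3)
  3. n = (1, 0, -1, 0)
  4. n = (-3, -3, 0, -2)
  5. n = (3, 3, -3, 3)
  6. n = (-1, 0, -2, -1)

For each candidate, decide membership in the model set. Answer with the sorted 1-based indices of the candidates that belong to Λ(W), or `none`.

none

With ζ = e^{iπ/4} the internal vectors are ζ^0,ζ^3,ζ^6,ζ^9.
#1 (-1, 1, -1, 1): internal (-1.0000, 2.4142); octagon support 2.4142 vs apothem 1.2 → ∉ W
#2 (1, 2, -3, -3): internal (-2.5355, 2.2929); octagon support 3.4142 vs apothem 1.2 → ∉ W
#3 (1, 0, -1, 0): internal (1.0000, 1.0000); octagon support 1.4142 vs apothem 1.2 → ∉ W
#4 (-3, -3, 0, -2): internal (-2.2929, -3.5355); octagon support 4.1213 vs apothem 1.2 → ∉ W
#5 (3, 3, -3, 3): internal (3.0000, 7.2426); octagon support 7.2426 vs apothem 1.2 → ∉ W
#6 (-1, 0, -2, -1): internal (-1.7071, 1.2929); octagon support 2.1213 vs apothem 1.2 → ∉ W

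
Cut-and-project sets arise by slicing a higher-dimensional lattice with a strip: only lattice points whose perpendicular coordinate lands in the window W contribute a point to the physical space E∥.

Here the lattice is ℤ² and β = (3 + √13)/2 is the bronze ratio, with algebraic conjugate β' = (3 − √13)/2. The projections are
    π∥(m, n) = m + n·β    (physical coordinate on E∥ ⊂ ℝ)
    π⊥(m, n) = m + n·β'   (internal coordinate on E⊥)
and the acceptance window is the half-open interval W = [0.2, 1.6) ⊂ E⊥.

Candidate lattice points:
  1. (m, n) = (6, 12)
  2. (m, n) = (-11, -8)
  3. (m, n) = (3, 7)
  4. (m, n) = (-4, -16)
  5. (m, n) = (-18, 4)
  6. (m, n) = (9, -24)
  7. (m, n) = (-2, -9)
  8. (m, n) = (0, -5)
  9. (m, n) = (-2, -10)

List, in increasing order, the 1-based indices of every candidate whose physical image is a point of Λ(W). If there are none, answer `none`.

β' = (3−√13)/2 ≈ -0.3028.
[1] lift (6,12): star map gives 2.3667; window check 0.2 ≤ 2.3667 < 1.6 is false → out
[2] lift (-11,-8): star map gives -8.5778; window check 0.2 ≤ -8.5778 < 1.6 is false → out
[3] lift (3,7): star map gives 0.8806; window check 0.2 ≤ 0.8806 < 1.6 is true → IN Λ
[4] lift (-4,-16): star map gives 0.8444; window check 0.2 ≤ 0.8444 < 1.6 is true → IN Λ
[5] lift (-18,4): star map gives -19.2111; window check 0.2 ≤ -19.2111 < 1.6 is false → out
[6] lift (9,-24): star map gives 16.2666; window check 0.2 ≤ 16.2666 < 1.6 is false → out
[7] lift (-2,-9): star map gives 0.7250; window check 0.2 ≤ 0.7250 < 1.6 is true → IN Λ
[8] lift (0,-5): star map gives 1.5139; window check 0.2 ≤ 1.5139 < 1.6 is true → IN Λ
[9] lift (-2,-10): star map gives 1.0278; window check 0.2 ≤ 1.0278 < 1.6 is true → IN Λ

3, 4, 7, 8, 9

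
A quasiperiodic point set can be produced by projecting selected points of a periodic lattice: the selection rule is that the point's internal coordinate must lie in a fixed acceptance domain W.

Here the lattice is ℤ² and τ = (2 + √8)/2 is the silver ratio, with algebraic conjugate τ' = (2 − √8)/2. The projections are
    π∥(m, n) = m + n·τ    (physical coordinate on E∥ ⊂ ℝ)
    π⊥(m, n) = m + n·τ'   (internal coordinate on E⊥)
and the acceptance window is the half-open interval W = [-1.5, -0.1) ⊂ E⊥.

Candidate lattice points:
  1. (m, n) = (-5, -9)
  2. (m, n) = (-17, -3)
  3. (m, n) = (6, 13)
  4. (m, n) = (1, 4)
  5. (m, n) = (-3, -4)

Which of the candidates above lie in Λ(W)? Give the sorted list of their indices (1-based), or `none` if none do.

1, 4, 5

Compute τ' = (2−√8)/2 = -0.4142, so π⊥(m,n) = m -0.4142·n.
candidate 1: (m,n)=(-5,-9) → π∥ = -5-9·τ ≈ -26.7279, π⊥ = -5-9·τ' ≈ -1.2721 ∈ [-1.5, -0.1) ⇒ IN Λ
candidate 2: (m,n)=(-17,-3) → π∥ = -17-3·τ ≈ -24.2426, π⊥ = -17-3·τ' ≈ -15.7574 ∉ [-1.5, -0.1) ⇒ out
candidate 3: (m,n)=(6,13) → π∥ = 6+13·τ ≈ 37.3848, π⊥ = 6+13·τ' ≈ 0.6152 ∉ [-1.5, -0.1) ⇒ out
candidate 4: (m,n)=(1,4) → π∥ = 1+4·τ ≈ 10.6569, π⊥ = 1+4·τ' ≈ -0.6569 ∈ [-1.5, -0.1) ⇒ IN Λ
candidate 5: (m,n)=(-3,-4) → π∥ = -3-4·τ ≈ -12.6569, π⊥ = -3-4·τ' ≈ -1.3431 ∈ [-1.5, -0.1) ⇒ IN Λ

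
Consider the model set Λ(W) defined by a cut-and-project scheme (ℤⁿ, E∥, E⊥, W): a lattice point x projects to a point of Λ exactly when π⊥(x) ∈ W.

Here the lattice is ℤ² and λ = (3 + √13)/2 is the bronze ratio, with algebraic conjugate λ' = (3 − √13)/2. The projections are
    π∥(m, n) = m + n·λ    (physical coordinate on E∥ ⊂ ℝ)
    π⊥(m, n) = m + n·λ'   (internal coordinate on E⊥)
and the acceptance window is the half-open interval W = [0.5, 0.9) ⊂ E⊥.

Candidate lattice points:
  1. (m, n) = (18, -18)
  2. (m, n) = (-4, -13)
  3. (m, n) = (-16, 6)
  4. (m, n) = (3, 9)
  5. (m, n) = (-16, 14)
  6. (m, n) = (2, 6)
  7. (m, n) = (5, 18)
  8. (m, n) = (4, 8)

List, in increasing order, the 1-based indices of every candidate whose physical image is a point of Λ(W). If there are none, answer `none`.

Compute λ' = (3−√13)/2 = -0.302776, so π⊥(m,n) = m -0.302776·n.
[1] lift (18,-18): star map gives 23.449961; window check 0.5 ≤ 23.449961 < 0.9 is false → out
[2] lift (-4,-13): star map gives -0.063917; window check 0.5 ≤ -0.063917 < 0.9 is false → out
[3] lift (-16,6): star map gives -17.816654; window check 0.5 ≤ -17.816654 < 0.9 is false → out
[4] lift (3,9): star map gives 0.275019; window check 0.5 ≤ 0.275019 < 0.9 is false → out
[5] lift (-16,14): star map gives -20.238859; window check 0.5 ≤ -20.238859 < 0.9 is false → out
[6] lift (2,6): star map gives 0.183346; window check 0.5 ≤ 0.183346 < 0.9 is false → out
[7] lift (5,18): star map gives -0.449961; window check 0.5 ≤ -0.449961 < 0.9 is false → out
[8] lift (4,8): star map gives 1.577795; window check 0.5 ≤ 1.577795 < 0.9 is false → out

none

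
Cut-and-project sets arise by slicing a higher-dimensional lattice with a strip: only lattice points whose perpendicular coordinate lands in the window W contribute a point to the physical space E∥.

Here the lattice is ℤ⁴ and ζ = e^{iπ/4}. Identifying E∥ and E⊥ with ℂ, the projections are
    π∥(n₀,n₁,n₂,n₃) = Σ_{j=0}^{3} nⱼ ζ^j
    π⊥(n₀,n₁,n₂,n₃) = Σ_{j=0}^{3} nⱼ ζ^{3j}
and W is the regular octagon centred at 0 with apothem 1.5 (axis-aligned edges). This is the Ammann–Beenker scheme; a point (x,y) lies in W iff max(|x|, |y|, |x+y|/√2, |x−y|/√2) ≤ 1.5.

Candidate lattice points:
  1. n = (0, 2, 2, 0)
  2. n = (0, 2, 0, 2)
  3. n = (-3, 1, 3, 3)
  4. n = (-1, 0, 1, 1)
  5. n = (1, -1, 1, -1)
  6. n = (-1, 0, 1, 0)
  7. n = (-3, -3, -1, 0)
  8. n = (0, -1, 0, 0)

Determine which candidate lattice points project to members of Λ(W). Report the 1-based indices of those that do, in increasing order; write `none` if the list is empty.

1, 4, 6, 7, 8

π⊥(n) = n₀ + n₁ζ³ + n₂ζ⁶ + n₃ζ⁹ where ζ = e^{iπ/4}.
#1 (0, 2, 2, 0): internal (-1.41421, -0.58579); octagon support 1.41421 vs apothem 1.5 → ∈ W
#2 (0, 2, 0, 2): internal (0.00000, 2.82843); octagon support 2.82843 vs apothem 1.5 → ∉ W
#3 (-3, 1, 3, 3): internal (-1.58579, -0.17157); octagon support 1.58579 vs apothem 1.5 → ∉ W
#4 (-1, 0, 1, 1): internal (-0.29289, -0.29289); octagon support 0.41421 vs apothem 1.5 → ∈ W
#5 (1, -1, 1, -1): internal (1.00000, -2.41421); octagon support 2.41421 vs apothem 1.5 → ∉ W
#6 (-1, 0, 1, 0): internal (-1.00000, -1.00000); octagon support 1.41421 vs apothem 1.5 → ∈ W
#7 (-3, -3, -1, 0): internal (-0.87868, -1.12132); octagon support 1.41421 vs apothem 1.5 → ∈ W
#8 (0, -1, 0, 0): internal (0.70711, -0.70711); octagon support 1.00000 vs apothem 1.5 → ∈ W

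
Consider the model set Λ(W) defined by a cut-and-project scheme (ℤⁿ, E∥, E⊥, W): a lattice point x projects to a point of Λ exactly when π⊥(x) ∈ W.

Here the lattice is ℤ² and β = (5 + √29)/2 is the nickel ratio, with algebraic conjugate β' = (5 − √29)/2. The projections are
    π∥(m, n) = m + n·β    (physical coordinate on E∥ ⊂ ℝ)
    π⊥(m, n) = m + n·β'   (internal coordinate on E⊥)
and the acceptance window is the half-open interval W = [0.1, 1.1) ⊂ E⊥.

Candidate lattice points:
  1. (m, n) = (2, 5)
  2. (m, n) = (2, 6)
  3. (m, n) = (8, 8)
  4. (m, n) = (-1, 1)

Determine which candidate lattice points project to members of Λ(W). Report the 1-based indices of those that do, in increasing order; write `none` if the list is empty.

Numerically β ≈ 5.19258 and β' = −1/β ≈ -0.19258.
[1] lift (2,5): star map gives 1.03709; window check 0.1 ≤ 1.03709 < 1.1 is true → IN Λ
[2] lift (2,6): star map gives 0.84451; window check 0.1 ≤ 0.84451 < 1.1 is true → IN Λ
[3] lift (8,8): star map gives 6.45934; window check 0.1 ≤ 6.45934 < 1.1 is false → out
[4] lift (-1,1): star map gives -1.19258; window check 0.1 ≤ -1.19258 < 1.1 is false → out

1, 2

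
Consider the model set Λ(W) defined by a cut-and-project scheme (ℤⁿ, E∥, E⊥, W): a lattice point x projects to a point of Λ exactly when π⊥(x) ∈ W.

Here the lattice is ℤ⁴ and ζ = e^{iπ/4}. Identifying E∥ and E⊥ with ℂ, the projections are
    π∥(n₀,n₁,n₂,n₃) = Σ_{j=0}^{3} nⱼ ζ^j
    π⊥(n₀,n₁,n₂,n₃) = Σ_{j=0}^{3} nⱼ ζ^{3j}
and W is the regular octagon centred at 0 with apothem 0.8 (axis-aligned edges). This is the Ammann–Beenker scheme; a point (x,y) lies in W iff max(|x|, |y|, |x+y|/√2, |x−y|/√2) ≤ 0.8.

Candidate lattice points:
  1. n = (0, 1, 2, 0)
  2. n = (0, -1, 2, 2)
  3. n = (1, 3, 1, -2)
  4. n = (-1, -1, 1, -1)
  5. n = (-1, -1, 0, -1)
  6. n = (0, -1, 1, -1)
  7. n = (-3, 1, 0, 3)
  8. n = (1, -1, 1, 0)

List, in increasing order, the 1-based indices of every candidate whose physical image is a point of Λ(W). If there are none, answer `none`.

none

With ζ = e^{iπ/4} the internal vectors are ζ^0,ζ^3,ζ^6,ζ^9.
#1 (0, 1, 2, 0): internal (-0.7071, -1.2929); octagon support 1.4142 vs apothem 0.8 → ∉ W
#2 (0, -1, 2, 2): internal (2.1213, -1.2929); octagon support 2.4142 vs apothem 0.8 → ∉ W
#3 (1, 3, 1, -2): internal (-2.5355, -0.2929); octagon support 2.5355 vs apothem 0.8 → ∉ W
#4 (-1, -1, 1, -1): internal (-1.0000, -2.4142); octagon support 2.4142 vs apothem 0.8 → ∉ W
#5 (-1, -1, 0, -1): internal (-1.0000, -1.4142); octagon support 1.7071 vs apothem 0.8 → ∉ W
#6 (0, -1, 1, -1): internal (0.0000, -2.4142); octagon support 2.4142 vs apothem 0.8 → ∉ W
#7 (-3, 1, 0, 3): internal (-1.5858, 2.8284); octagon support 3.1213 vs apothem 0.8 → ∉ W
#8 (1, -1, 1, 0): internal (1.7071, -1.7071); octagon support 2.4142 vs apothem 0.8 → ∉ W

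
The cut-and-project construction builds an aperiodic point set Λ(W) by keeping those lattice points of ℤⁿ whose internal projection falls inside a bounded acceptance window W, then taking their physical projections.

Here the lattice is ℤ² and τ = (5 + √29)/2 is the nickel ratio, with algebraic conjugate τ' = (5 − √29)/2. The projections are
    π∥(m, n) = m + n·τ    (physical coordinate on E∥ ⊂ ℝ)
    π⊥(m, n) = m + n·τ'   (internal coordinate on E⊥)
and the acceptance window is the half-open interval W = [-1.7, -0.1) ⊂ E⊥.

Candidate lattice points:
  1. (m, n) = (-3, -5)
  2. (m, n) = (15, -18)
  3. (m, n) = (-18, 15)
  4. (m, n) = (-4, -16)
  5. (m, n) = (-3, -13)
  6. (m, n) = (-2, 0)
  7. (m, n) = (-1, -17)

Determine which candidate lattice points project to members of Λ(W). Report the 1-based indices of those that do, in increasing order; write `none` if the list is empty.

Compute τ' = (5−√29)/2 = -0.19258, so π⊥(m,n) = m -0.19258·n.
candidate 1: (m,n)=(-3,-5) → π∥ = -3-5·τ ≈ -28.96291, π⊥ = -3-5·τ' ≈ -2.03709 ∉ [-1.7, -0.1) ⇒ out
candidate 2: (m,n)=(15,-18) → π∥ = 15-18·τ ≈ -78.46648, π⊥ = 15-18·τ' ≈ 18.46648 ∉ [-1.7, -0.1) ⇒ out
candidate 3: (m,n)=(-18,15) → π∥ = -18+15·τ ≈ 59.88874, π⊥ = -18+15·τ' ≈ -20.88874 ∉ [-1.7, -0.1) ⇒ out
candidate 4: (m,n)=(-4,-16) → π∥ = -4-16·τ ≈ -87.08132, π⊥ = -4-16·τ' ≈ -0.91868 ∈ [-1.7, -0.1) ⇒ IN Λ
candidate 5: (m,n)=(-3,-13) → π∥ = -3-13·τ ≈ -70.50357, π⊥ = -3-13·τ' ≈ -0.49643 ∈ [-1.7, -0.1) ⇒ IN Λ
candidate 6: (m,n)=(-2,0) → π∥ = -2+0·τ ≈ -2.00000, π⊥ = -2+0·τ' ≈ -2.00000 ∉ [-1.7, -0.1) ⇒ out
candidate 7: (m,n)=(-1,-17) → π∥ = -1-17·τ ≈ -89.27390, π⊥ = -1-17·τ' ≈ 2.27390 ∉ [-1.7, -0.1) ⇒ out

4, 5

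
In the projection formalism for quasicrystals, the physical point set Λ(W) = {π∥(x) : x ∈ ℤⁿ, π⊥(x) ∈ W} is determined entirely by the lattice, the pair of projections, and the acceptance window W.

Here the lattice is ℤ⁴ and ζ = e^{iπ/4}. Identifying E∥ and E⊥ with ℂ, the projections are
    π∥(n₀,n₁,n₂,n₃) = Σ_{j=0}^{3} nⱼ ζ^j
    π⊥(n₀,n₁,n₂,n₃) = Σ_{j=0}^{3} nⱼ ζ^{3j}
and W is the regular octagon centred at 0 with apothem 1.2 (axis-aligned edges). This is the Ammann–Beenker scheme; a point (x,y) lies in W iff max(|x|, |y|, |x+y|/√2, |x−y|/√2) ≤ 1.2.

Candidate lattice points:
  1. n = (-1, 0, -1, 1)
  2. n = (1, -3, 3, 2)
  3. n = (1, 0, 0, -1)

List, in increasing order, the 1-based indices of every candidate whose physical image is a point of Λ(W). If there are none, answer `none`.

3

With ζ = e^{iπ/4} the internal vectors are ζ^0,ζ^3,ζ^6,ζ^9.
#1 (-1, 0, -1, 1): internal (-0.2929, 1.7071); octagon support 1.7071 vs apothem 1.2 → ∉ W
#2 (1, -3, 3, 2): internal (4.5355, -3.7071); octagon support 5.8284 vs apothem 1.2 → ∉ W
#3 (1, 0, 0, -1): internal (0.2929, -0.7071); octagon support 0.7071 vs apothem 1.2 → ∈ W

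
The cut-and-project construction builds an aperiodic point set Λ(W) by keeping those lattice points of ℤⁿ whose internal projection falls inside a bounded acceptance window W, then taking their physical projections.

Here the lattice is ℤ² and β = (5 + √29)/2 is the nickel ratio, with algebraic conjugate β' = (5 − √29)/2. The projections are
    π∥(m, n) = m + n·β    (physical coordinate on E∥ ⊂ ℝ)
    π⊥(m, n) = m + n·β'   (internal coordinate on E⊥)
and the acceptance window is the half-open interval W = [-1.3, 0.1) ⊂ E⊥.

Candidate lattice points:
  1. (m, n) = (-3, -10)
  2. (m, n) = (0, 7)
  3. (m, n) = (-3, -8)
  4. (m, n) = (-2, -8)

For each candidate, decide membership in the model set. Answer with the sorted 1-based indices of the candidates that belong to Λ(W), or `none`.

1, 4

Numerically β ≈ 5.19258 and β' = −1/β ≈ -0.19258.
candidate 1: (m,n)=(-3,-10) → π∥ = -3-10·β ≈ -54.92582, π⊥ = -3-10·β' ≈ -1.07418 ∈ [-1.3, 0.1) ⇒ IN Λ
candidate 2: (m,n)=(0,7) → π∥ = 0+7·β ≈ 36.34808, π⊥ = 0+7·β' ≈ -1.34808 ∉ [-1.3, 0.1) ⇒ out
candidate 3: (m,n)=(-3,-8) → π∥ = -3-8·β ≈ -44.54066, π⊥ = -3-8·β' ≈ -1.45934 ∉ [-1.3, 0.1) ⇒ out
candidate 4: (m,n)=(-2,-8) → π∥ = -2-8·β ≈ -43.54066, π⊥ = -2-8·β' ≈ -0.45934 ∈ [-1.3, 0.1) ⇒ IN Λ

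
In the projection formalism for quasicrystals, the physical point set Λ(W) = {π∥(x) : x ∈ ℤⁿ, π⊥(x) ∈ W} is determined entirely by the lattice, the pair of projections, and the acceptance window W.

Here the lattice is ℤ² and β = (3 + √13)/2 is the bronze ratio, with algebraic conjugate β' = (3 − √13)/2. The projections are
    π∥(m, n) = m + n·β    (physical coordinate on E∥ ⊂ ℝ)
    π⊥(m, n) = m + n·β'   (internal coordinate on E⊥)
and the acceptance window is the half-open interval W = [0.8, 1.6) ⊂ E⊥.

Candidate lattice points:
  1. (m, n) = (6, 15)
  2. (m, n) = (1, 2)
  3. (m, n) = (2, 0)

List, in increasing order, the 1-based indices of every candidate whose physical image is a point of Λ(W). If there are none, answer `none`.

1

Numerically β ≈ 3.3028 and β' = −1/β ≈ -0.3028.
candidate 1: (m,n)=(6,15) → π∥ = 6+15·β ≈ 55.5416, π⊥ = 6+15·β' ≈ 1.4584 ∈ [0.8, 1.6) ⇒ IN Λ
candidate 2: (m,n)=(1,2) → π∥ = 1+2·β ≈ 7.6056, π⊥ = 1+2·β' ≈ 0.3944 ∉ [0.8, 1.6) ⇒ out
candidate 3: (m,n)=(2,0) → π∥ = 2+0·β ≈ 2.0000, π⊥ = 2+0·β' ≈ 2.0000 ∉ [0.8, 1.6) ⇒ out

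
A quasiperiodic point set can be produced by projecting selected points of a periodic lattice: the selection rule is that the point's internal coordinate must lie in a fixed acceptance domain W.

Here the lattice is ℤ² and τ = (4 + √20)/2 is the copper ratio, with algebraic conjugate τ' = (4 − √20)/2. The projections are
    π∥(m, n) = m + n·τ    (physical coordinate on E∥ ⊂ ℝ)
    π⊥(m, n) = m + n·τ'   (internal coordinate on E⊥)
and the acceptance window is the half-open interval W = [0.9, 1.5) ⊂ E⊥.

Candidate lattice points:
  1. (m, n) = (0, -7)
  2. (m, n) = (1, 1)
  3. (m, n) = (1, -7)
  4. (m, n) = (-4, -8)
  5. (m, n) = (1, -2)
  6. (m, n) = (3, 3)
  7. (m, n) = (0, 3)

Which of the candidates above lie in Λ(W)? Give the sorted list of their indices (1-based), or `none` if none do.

5

Compute τ' = (4−√20)/2 = -0.23607, so π⊥(m,n) = m -0.23607·n.
[1] lift (0,-7): star map gives 1.65248; window check 0.9 ≤ 1.65248 < 1.5 is false → out
[2] lift (1,1): star map gives 0.76393; window check 0.9 ≤ 0.76393 < 1.5 is false → out
[3] lift (1,-7): star map gives 2.65248; window check 0.9 ≤ 2.65248 < 1.5 is false → out
[4] lift (-4,-8): star map gives -2.11146; window check 0.9 ≤ -2.11146 < 1.5 is false → out
[5] lift (1,-2): star map gives 1.47214; window check 0.9 ≤ 1.47214 < 1.5 is true → IN Λ
[6] lift (3,3): star map gives 2.29180; window check 0.9 ≤ 2.29180 < 1.5 is false → out
[7] lift (0,3): star map gives -0.70820; window check 0.9 ≤ -0.70820 < 1.5 is false → out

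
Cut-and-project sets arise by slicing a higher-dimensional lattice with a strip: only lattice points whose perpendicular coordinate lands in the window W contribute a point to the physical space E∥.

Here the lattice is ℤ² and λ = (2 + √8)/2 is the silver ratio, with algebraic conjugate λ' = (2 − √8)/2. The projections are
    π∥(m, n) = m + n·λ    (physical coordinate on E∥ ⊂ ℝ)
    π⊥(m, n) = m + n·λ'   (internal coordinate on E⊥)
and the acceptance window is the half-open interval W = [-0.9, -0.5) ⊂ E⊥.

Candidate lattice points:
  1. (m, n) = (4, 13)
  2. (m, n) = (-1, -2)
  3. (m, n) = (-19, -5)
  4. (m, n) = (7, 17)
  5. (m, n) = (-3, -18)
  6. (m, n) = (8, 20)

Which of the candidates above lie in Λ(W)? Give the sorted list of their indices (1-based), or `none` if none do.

none

Compute λ' = (2−√8)/2 = -0.4142, so π⊥(m,n) = m -0.4142·n.
#1 (4,13): internal coord 4 + (13)·λ' = -1.3848; -1.3848 ∉ [-0.9, -0.5) → out
#2 (-1,-2): internal coord -1 + (-2)·λ' = -0.1716; -0.1716 ∉ [-0.9, -0.5) → out
#3 (-19,-5): internal coord -19 + (-5)·λ' = -16.9289; -16.9289 ∉ [-0.9, -0.5) → out
#4 (7,17): internal coord 7 + (17)·λ' = -0.0416; -0.0416 ∉ [-0.9, -0.5) → out
#5 (-3,-18): internal coord -3 + (-18)·λ' = +4.4558; +4.4558 ∉ [-0.9, -0.5) → out
#6 (8,20): internal coord 8 + (20)·λ' = -0.2843; -0.2843 ∉ [-0.9, -0.5) → out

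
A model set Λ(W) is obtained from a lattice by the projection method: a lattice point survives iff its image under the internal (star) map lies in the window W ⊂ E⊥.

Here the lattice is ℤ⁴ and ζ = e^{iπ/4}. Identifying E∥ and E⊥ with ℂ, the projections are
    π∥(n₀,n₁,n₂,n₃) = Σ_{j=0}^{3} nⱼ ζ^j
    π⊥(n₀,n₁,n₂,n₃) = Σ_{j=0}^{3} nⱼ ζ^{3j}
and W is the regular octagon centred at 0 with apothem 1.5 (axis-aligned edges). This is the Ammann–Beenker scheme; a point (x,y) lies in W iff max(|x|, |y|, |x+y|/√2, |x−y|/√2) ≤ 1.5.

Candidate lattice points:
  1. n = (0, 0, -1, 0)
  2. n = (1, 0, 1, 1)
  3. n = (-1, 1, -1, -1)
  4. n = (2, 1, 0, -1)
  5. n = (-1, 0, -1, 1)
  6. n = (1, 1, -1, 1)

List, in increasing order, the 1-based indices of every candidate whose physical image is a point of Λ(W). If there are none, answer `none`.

1, 4

With ζ = e^{iπ/4} the internal vectors are ζ^0,ζ^3,ζ^6,ζ^9.
#1 (0, 0, -1, 0): internal (0.00000, 1.00000); octagon support 1.00000 vs apothem 1.5 → ∈ W
#2 (1, 0, 1, 1): internal (1.70711, -0.29289); octagon support 1.70711 vs apothem 1.5 → ∉ W
#3 (-1, 1, -1, -1): internal (-2.41421, 1.00000); octagon support 2.41421 vs apothem 1.5 → ∉ W
#4 (2, 1, 0, -1): internal (0.58579, 0.00000); octagon support 0.58579 vs apothem 1.5 → ∈ W
#5 (-1, 0, -1, 1): internal (-0.29289, 1.70711); octagon support 1.70711 vs apothem 1.5 → ∉ W
#6 (1, 1, -1, 1): internal (1.00000, 2.41421); octagon support 2.41421 vs apothem 1.5 → ∉ W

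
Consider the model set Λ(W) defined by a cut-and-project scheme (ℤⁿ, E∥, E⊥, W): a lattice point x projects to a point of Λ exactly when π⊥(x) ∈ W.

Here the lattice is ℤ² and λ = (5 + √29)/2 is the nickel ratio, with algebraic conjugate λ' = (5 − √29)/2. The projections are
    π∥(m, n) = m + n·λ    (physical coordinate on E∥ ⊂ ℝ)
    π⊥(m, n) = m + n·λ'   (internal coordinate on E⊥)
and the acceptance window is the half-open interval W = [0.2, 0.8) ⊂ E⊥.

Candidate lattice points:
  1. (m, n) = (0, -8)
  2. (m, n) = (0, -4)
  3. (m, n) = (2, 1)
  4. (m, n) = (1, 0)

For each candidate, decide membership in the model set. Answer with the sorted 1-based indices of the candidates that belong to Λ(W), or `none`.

λ' = (5−√29)/2 ≈ -0.1926.
[1] lift (0,-8): star map gives 1.5407; window check 0.2 ≤ 1.5407 < 0.8 is false → out
[2] lift (0,-4): star map gives 0.7703; window check 0.2 ≤ 0.7703 < 0.8 is true → IN Λ
[3] lift (2,1): star map gives 1.8074; window check 0.2 ≤ 1.8074 < 0.8 is false → out
[4] lift (1,0): star map gives 1.0000; window check 0.2 ≤ 1.0000 < 0.8 is false → out

2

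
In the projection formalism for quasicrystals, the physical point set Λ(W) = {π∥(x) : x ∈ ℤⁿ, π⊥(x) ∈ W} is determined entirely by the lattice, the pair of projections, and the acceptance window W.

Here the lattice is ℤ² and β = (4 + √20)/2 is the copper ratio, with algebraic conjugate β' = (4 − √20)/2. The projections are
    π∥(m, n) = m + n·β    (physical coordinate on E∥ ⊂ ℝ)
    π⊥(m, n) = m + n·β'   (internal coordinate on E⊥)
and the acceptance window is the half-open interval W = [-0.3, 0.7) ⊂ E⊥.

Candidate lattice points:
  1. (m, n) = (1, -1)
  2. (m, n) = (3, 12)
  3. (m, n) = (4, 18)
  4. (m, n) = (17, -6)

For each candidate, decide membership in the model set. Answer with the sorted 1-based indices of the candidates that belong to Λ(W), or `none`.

Numerically β ≈ 4.23607 and β' = −1/β ≈ -0.23607.
candidate 1: (m,n)=(1,-1) → π∥ = 1-1·β ≈ -3.23607, π⊥ = 1-1·β' ≈ 1.23607 ∉ [-0.3, 0.7) ⇒ out
candidate 2: (m,n)=(3,12) → π∥ = 3+12·β ≈ 53.83282, π⊥ = 3+12·β' ≈ 0.16718 ∈ [-0.3, 0.7) ⇒ IN Λ
candidate 3: (m,n)=(4,18) → π∥ = 4+18·β ≈ 80.24922, π⊥ = 4+18·β' ≈ -0.24922 ∈ [-0.3, 0.7) ⇒ IN Λ
candidate 4: (m,n)=(17,-6) → π∥ = 17-6·β ≈ -8.41641, π⊥ = 17-6·β' ≈ 18.41641 ∉ [-0.3, 0.7) ⇒ out

2, 3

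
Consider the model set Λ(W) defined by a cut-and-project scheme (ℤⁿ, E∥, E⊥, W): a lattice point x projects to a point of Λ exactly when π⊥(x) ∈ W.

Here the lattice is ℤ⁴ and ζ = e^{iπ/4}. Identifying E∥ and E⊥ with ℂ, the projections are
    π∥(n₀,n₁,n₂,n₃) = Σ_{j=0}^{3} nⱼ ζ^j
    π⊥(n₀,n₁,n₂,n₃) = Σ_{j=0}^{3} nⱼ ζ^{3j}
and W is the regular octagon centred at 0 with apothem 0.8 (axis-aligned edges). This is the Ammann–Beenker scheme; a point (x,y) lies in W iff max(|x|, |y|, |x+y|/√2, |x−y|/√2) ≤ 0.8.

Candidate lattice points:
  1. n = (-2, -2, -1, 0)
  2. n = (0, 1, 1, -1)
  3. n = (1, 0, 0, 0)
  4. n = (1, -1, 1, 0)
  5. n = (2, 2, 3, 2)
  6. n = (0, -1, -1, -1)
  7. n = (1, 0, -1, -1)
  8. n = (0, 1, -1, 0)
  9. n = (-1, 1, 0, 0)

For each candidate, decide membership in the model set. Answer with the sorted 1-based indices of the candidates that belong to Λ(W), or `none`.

1, 6, 7

Internal map: ζ^{3j} for j=0..3 gives (1,0), (−√2/2,√2/2), (0,−1), (√2/2,√2/2).
candidate 1: n = (-2, -2, -1, 0) → π⊥ ≈ (-0.58579, -0.41421); max(|x|,|y|,|x±y|/√2) = 0.70711 ≤ 0.8 ⇒ ∈ W
candidate 2: n = (0, 1, 1, -1) → π⊥ ≈ (-1.41421, -1.00000); max(|x|,|y|,|x±y|/√2) = 1.70711 > 0.8 ⇒ ∉ W
candidate 3: n = (1, 0, 0, 0) → π⊥ ≈ (+1.00000, +0.00000); max(|x|,|y|,|x±y|/√2) = 1.00000 > 0.8 ⇒ ∉ W
candidate 4: n = (1, -1, 1, 0) → π⊥ ≈ (+1.70711, -1.70711); max(|x|,|y|,|x±y|/√2) = 2.41421 > 0.8 ⇒ ∉ W
candidate 5: n = (2, 2, 3, 2) → π⊥ ≈ (+2.00000, -0.17157); max(|x|,|y|,|x±y|/√2) = 2.00000 > 0.8 ⇒ ∉ W
candidate 6: n = (0, -1, -1, -1) → π⊥ ≈ (+0.00000, -0.41421); max(|x|,|y|,|x±y|/√2) = 0.41421 ≤ 0.8 ⇒ ∈ W
candidate 7: n = (1, 0, -1, -1) → π⊥ ≈ (+0.29289, +0.29289); max(|x|,|y|,|x±y|/√2) = 0.41421 ≤ 0.8 ⇒ ∈ W
candidate 8: n = (0, 1, -1, 0) → π⊥ ≈ (-0.70711, +1.70711); max(|x|,|y|,|x±y|/√2) = 1.70711 > 0.8 ⇒ ∉ W
candidate 9: n = (-1, 1, 0, 0) → π⊥ ≈ (-1.70711, +0.70711); max(|x|,|y|,|x±y|/√2) = 1.70711 > 0.8 ⇒ ∉ W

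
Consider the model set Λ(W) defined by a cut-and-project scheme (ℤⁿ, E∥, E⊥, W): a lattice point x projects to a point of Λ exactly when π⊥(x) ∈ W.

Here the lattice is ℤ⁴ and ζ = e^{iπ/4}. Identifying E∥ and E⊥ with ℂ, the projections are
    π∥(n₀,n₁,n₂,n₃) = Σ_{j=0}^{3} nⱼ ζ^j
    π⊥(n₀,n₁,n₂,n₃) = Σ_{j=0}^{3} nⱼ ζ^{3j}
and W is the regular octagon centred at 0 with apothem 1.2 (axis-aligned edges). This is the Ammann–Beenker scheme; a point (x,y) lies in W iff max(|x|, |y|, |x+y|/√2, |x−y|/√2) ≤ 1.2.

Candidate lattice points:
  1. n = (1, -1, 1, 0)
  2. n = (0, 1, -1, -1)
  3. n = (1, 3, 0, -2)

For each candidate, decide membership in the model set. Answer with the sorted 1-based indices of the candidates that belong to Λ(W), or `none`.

none

With ζ = e^{iπ/4} the internal vectors are ζ^0,ζ^3,ζ^6,ζ^9.
#1 (1, -1, 1, 0): internal (1.7071, -1.7071); octagon support 2.4142 vs apothem 1.2 → ∉ W
#2 (0, 1, -1, -1): internal (-1.4142, 1.0000); octagon support 1.7071 vs apothem 1.2 → ∉ W
#3 (1, 3, 0, -2): internal (-2.5355, 0.7071); octagon support 2.5355 vs apothem 1.2 → ∉ W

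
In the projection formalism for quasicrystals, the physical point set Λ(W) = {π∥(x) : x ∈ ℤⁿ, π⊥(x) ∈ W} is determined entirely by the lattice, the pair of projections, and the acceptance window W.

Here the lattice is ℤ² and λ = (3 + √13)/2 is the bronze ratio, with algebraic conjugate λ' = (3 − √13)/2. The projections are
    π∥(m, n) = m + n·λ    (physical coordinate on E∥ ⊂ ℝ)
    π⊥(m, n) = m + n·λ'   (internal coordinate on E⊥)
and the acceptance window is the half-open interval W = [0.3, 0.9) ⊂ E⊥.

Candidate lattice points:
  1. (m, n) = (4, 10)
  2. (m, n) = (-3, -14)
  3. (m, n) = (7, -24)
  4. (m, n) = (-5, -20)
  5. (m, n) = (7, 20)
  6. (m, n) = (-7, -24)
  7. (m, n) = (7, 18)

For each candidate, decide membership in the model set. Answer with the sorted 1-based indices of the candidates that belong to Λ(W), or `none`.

λ' = (3−√13)/2 ≈ -0.302776.
[1] lift (4,10): star map gives 0.972244; window check 0.3 ≤ 0.972244 < 0.9 is false → out
[2] lift (-3,-14): star map gives 1.238859; window check 0.3 ≤ 1.238859 < 0.9 is false → out
[3] lift (7,-24): star map gives 14.266615; window check 0.3 ≤ 14.266615 < 0.9 is false → out
[4] lift (-5,-20): star map gives 1.055513; window check 0.3 ≤ 1.055513 < 0.9 is false → out
[5] lift (7,20): star map gives 0.944487; window check 0.3 ≤ 0.944487 < 0.9 is false → out
[6] lift (-7,-24): star map gives 0.266615; window check 0.3 ≤ 0.266615 < 0.9 is false → out
[7] lift (7,18): star map gives 1.550039; window check 0.3 ≤ 1.550039 < 0.9 is false → out

none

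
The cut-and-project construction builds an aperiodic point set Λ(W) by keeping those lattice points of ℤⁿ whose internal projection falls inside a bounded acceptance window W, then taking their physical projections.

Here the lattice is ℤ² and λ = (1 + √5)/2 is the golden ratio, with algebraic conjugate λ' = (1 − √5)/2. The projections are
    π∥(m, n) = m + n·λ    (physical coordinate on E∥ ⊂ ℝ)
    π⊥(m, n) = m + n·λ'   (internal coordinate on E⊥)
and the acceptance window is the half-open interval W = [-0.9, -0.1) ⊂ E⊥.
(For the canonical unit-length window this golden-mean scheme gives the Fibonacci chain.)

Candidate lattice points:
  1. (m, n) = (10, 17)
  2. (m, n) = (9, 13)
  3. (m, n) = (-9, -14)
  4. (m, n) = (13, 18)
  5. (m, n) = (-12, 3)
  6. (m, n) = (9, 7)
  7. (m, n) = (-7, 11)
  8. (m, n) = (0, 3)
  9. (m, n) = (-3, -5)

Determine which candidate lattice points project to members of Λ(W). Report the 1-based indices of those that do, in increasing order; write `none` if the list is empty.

λ' = (1−√5)/2 ≈ -0.618034.
#1 (10,17): internal coord 10 + (17)·λ' = -0.506578; -0.506578 ∈ [-0.9, -0.1) → IN Λ
#2 (9,13): internal coord 9 + (13)·λ' = +0.965558; +0.965558 ∉ [-0.9, -0.1) → out
#3 (-9,-14): internal coord -9 + (-14)·λ' = -0.347524; -0.347524 ∈ [-0.9, -0.1) → IN Λ
#4 (13,18): internal coord 13 + (18)·λ' = +1.875388; +1.875388 ∉ [-0.9, -0.1) → out
#5 (-12,3): internal coord -12 + (3)·λ' = -13.854102; -13.854102 ∉ [-0.9, -0.1) → out
#6 (9,7): internal coord 9 + (7)·λ' = +4.673762; +4.673762 ∉ [-0.9, -0.1) → out
#7 (-7,11): internal coord -7 + (11)·λ' = -13.798374; -13.798374 ∉ [-0.9, -0.1) → out
#8 (0,3): internal coord 0 + (3)·λ' = -1.854102; -1.854102 ∉ [-0.9, -0.1) → out
#9 (-3,-5): internal coord -3 + (-5)·λ' = +0.090170; +0.090170 ∉ [-0.9, -0.1) → out

1, 3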